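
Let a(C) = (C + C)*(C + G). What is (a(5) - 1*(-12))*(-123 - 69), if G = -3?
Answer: -6144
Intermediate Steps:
a(C) = 2*C*(-3 + C) (a(C) = (C + C)*(C - 3) = (2*C)*(-3 + C) = 2*C*(-3 + C))
(a(5) - 1*(-12))*(-123 - 69) = (2*5*(-3 + 5) - 1*(-12))*(-123 - 69) = (2*5*2 + 12)*(-192) = (20 + 12)*(-192) = 32*(-192) = -6144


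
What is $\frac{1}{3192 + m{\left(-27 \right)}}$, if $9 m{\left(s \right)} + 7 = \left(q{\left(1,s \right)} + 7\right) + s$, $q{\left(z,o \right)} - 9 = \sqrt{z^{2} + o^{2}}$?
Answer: $\frac{25839}{82426337} - \frac{9 \sqrt{730}}{824263370} \approx 0.00031318$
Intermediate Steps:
$q{\left(z,o \right)} = 9 + \sqrt{o^{2} + z^{2}}$ ($q{\left(z,o \right)} = 9 + \sqrt{z^{2} + o^{2}} = 9 + \sqrt{o^{2} + z^{2}}$)
$m{\left(s \right)} = 1 + \frac{s}{9} + \frac{\sqrt{1 + s^{2}}}{9}$ ($m{\left(s \right)} = - \frac{7}{9} + \frac{\left(\left(9 + \sqrt{s^{2} + 1^{2}}\right) + 7\right) + s}{9} = - \frac{7}{9} + \frac{\left(\left(9 + \sqrt{s^{2} + 1}\right) + 7\right) + s}{9} = - \frac{7}{9} + \frac{\left(\left(9 + \sqrt{1 + s^{2}}\right) + 7\right) + s}{9} = - \frac{7}{9} + \frac{\left(16 + \sqrt{1 + s^{2}}\right) + s}{9} = - \frac{7}{9} + \frac{16 + s + \sqrt{1 + s^{2}}}{9} = - \frac{7}{9} + \left(\frac{16}{9} + \frac{s}{9} + \frac{\sqrt{1 + s^{2}}}{9}\right) = 1 + \frac{s}{9} + \frac{\sqrt{1 + s^{2}}}{9}$)
$\frac{1}{3192 + m{\left(-27 \right)}} = \frac{1}{3192 + \left(1 + \frac{1}{9} \left(-27\right) + \frac{\sqrt{1 + \left(-27\right)^{2}}}{9}\right)} = \frac{1}{3192 + \left(1 - 3 + \frac{\sqrt{1 + 729}}{9}\right)} = \frac{1}{3192 + \left(1 - 3 + \frac{\sqrt{730}}{9}\right)} = \frac{1}{3192 - \left(2 - \frac{\sqrt{730}}{9}\right)} = \frac{1}{3190 + \frac{\sqrt{730}}{9}}$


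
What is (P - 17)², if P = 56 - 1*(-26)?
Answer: 4225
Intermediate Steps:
P = 82 (P = 56 + 26 = 82)
(P - 17)² = (82 - 17)² = 65² = 4225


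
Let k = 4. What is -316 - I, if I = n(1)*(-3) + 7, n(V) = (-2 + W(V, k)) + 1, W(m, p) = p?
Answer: -314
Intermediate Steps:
n(V) = 3 (n(V) = (-2 + 4) + 1 = 2 + 1 = 3)
I = -2 (I = 3*(-3) + 7 = -9 + 7 = -2)
-316 - I = -316 - 1*(-2) = -316 + 2 = -314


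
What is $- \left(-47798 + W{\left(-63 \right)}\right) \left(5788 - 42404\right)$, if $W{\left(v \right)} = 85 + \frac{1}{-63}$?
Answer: $- \frac{110064766720}{63} \approx -1.7471 \cdot 10^{9}$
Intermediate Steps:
$W{\left(v \right)} = \frac{5354}{63}$ ($W{\left(v \right)} = 85 - \frac{1}{63} = \frac{5354}{63}$)
$- \left(-47798 + W{\left(-63 \right)}\right) \left(5788 - 42404\right) = - \left(-47798 + \frac{5354}{63}\right) \left(5788 - 42404\right) = - \frac{\left(-3005920\right) \left(-36616\right)}{63} = \left(-1\right) \frac{110064766720}{63} = - \frac{110064766720}{63}$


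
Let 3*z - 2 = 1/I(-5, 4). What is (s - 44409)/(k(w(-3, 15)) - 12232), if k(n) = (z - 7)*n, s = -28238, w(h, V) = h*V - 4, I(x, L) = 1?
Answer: 72647/11938 ≈ 6.0854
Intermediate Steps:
w(h, V) = -4 + V*h (w(h, V) = V*h - 4 = -4 + V*h)
z = 1 (z = ⅔ + (⅓)/1 = ⅔ + (⅓)*1 = ⅔ + ⅓ = 1)
k(n) = -6*n (k(n) = (1 - 7)*n = -6*n)
(s - 44409)/(k(w(-3, 15)) - 12232) = (-28238 - 44409)/(-6*(-4 + 15*(-3)) - 12232) = -72647/(-6*(-4 - 45) - 12232) = -72647/(-6*(-49) - 12232) = -72647/(294 - 12232) = -72647/(-11938) = -72647*(-1/11938) = 72647/11938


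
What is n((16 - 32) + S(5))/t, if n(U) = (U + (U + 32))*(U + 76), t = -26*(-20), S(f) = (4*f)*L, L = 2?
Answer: 200/13 ≈ 15.385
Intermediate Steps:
S(f) = 8*f (S(f) = (4*f)*2 = 8*f)
t = 520
n(U) = (32 + 2*U)*(76 + U) (n(U) = (U + (32 + U))*(76 + U) = (32 + 2*U)*(76 + U))
n((16 - 32) + S(5))/t = (2432 + 2*((16 - 32) + 8*5)² + 184*((16 - 32) + 8*5))/520 = (2432 + 2*(-16 + 40)² + 184*(-16 + 40))*(1/520) = (2432 + 2*24² + 184*24)*(1/520) = (2432 + 2*576 + 4416)*(1/520) = (2432 + 1152 + 4416)*(1/520) = 8000*(1/520) = 200/13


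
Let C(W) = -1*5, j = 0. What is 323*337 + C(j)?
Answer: 108846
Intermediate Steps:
C(W) = -5
323*337 + C(j) = 323*337 - 5 = 108851 - 5 = 108846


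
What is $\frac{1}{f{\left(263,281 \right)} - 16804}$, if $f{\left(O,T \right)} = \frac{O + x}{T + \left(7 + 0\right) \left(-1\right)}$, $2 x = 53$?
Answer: $- \frac{548}{9208013} \approx -5.9513 \cdot 10^{-5}$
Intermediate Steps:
$x = \frac{53}{2}$ ($x = \frac{1}{2} \cdot 53 = \frac{53}{2} \approx 26.5$)
$f{\left(O,T \right)} = \frac{\frac{53}{2} + O}{-7 + T}$ ($f{\left(O,T \right)} = \frac{O + \frac{53}{2}}{T + \left(7 + 0\right) \left(-1\right)} = \frac{\frac{53}{2} + O}{T + 7 \left(-1\right)} = \frac{\frac{53}{2} + O}{T - 7} = \frac{\frac{53}{2} + O}{-7 + T}$)
$\frac{1}{f{\left(263,281 \right)} - 16804} = \frac{1}{\frac{\frac{53}{2} + 263}{-7 + 281} - 16804} = \frac{1}{\frac{1}{274} \cdot \frac{579}{2} - 16804} = \frac{1}{\frac{579}{548} - 16804} = \frac{1}{- \frac{9208013}{548}} = - \frac{548}{9208013}$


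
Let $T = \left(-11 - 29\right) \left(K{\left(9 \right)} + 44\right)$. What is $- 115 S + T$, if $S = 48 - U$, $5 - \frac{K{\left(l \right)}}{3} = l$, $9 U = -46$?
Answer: $- \frac{66490}{9} \approx -7387.8$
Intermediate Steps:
$U = - \frac{46}{9}$ ($U = \frac{1}{9} \left(-46\right) = - \frac{46}{9} \approx -5.1111$)
$K{\left(l \right)} = 15 - 3 l$
$S = \frac{478}{9}$ ($S = 48 - - \frac{46}{9} = 48 + \frac{46}{9} = \frac{478}{9} \approx 53.111$)
$T = -1280$ ($T = \left(-11 - 29\right) \left(\left(15 - 27\right) + 44\right) = - 40 \left(\left(15 - 27\right) + 44\right) = - 40 \left(-12 + 44\right) = \left(-40\right) 32 = -1280$)
$- 115 S + T = \left(-115\right) \frac{478}{9} - 1280 = - \frac{54970}{9} - 1280 = - \frac{66490}{9}$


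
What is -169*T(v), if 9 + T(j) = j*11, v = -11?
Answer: 21970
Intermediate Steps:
T(j) = -9 + 11*j (T(j) = -9 + j*11 = -9 + 11*j)
-169*T(v) = -169*(-9 + 11*(-11)) = -169*(-9 - 121) = -169*(-130) = 21970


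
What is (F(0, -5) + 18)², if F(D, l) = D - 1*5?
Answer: 169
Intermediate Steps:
F(D, l) = -5 + D (F(D, l) = D - 5 = -5 + D)
(F(0, -5) + 18)² = ((-5 + 0) + 18)² = (-5 + 18)² = 13² = 169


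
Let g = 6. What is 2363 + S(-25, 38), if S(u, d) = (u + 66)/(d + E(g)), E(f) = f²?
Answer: 174903/74 ≈ 2363.6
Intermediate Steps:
S(u, d) = (66 + u)/(36 + d) (S(u, d) = (u + 66)/(d + 6²) = (66 + u)/(d + 36) = (66 + u)/(36 + d))
2363 + S(-25, 38) = 2363 + (66 - 25)/(36 + 38) = 2363 + 41/74 = 174903/74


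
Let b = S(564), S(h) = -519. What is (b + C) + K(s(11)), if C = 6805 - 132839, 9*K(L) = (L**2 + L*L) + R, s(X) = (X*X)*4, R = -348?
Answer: -670813/9 ≈ -74535.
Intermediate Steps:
b = -519
s(X) = 4*X**2 (s(X) = X**2*4 = 4*X**2)
K(L) = -116/3 + 2*L**2/9 (K(L) = ((L**2 + L*L) - 348)/9 = ((L**2 + L**2) - 348)/9 = (2*L**2 - 348)/9 = (-348 + 2*L**2)/9 = -116/3 + 2*L**2/9)
C = -126034
(b + C) + K(s(11)) = (-519 - 126034) + (-116/3 + 2*(4*11**2)**2/9) = -126553 + (-116/3 + 2*(4*121)**2/9) = -126553 + (-116/3 + (2/9)*484**2) = -126553 + (-116/3 + (2/9)*234256) = -126553 + (-116/3 + 468512/9) = -126553 + 468164/9 = -670813/9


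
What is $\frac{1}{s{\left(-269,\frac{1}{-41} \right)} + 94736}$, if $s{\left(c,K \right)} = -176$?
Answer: $\frac{1}{94560} \approx 1.0575 \cdot 10^{-5}$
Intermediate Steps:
$\frac{1}{s{\left(-269,\frac{1}{-41} \right)} + 94736} = \frac{1}{-176 + 94736} = \frac{1}{94560}$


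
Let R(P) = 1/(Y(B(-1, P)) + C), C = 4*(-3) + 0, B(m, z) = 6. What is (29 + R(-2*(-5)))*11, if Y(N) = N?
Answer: 1903/6 ≈ 317.17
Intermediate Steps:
C = -12 (C = -12 + 0 = -12)
R(P) = -1/6 (R(P) = 1/(6 - 12) = 1/(-6) = -1/6)
(29 + R(-2*(-5)))*11 = (29 - 1/6)*11 = (173/6)*11 = 1903/6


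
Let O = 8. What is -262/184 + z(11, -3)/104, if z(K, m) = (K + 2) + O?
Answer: -2923/2392 ≈ -1.2220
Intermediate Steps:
z(K, m) = 10 + K (z(K, m) = (K + 2) + 8 = (2 + K) + 8 = 10 + K)
-262/184 + z(11, -3)/104 = -262/184 + (10 + 11)/104 = -262*1/184 + 21*(1/104) = -131/92 + 21/104 = -2923/2392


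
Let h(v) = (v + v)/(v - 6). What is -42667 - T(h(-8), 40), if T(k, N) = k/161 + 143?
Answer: -48246878/1127 ≈ -42810.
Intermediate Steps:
h(v) = 2*v/(-6 + v) (h(v) = (2*v)/(-6 + v) = 2*v/(-6 + v))
T(k, N) = 143 + k/161 (T(k, N) = k/161 + 143 = 143 + k/161)
-42667 - T(h(-8), 40) = -42667 - (143 + (2*(-8)/(-6 - 8))/161) = -42667 - (143 + (2*(-8)/(-14))/161) = -42667 - (143 + (2*(-8)*(-1/14))/161) = -42667 - (143 + (1/161)*(8/7)) = -42667 - (143 + 8/1127) = -42667 - 1*161169/1127 = -42667 - 161169/1127 = -48246878/1127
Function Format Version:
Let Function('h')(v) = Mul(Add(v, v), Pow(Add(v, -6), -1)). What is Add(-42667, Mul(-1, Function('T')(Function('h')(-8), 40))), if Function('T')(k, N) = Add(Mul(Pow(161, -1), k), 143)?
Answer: Rational(-48246878, 1127) ≈ -42810.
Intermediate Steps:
Function('h')(v) = Mul(2, v, Pow(Add(-6, v), -1)) (Function('h')(v) = Mul(Mul(2, v), Pow(Add(-6, v), -1)) = Mul(2, v, Pow(Add(-6, v), -1)))
Function('T')(k, N) = Add(143, Mul(Rational(1, 161), k)) (Function('T')(k, N) = Add(Mul(Rational(1, 161), k), 143) = Add(143, Mul(Rational(1, 161), k)))
Add(-42667, Mul(-1, Function('T')(Function('h')(-8), 40))) = Add(-42667, Mul(-1, Add(143, Mul(Rational(1, 161), Mul(2, -8, Pow(Add(-6, -8), -1)))))) = Add(-42667, Mul(-1, Add(143, Mul(Rational(1, 161), Mul(2, -8, Pow(-14, -1)))))) = Add(-42667, Mul(-1, Add(143, Mul(Rational(1, 161), Mul(2, -8, Rational(-1, 14)))))) = Add(-42667, Mul(-1, Add(143, Mul(Rational(1, 161), Rational(8, 7))))) = Add(-42667, Mul(-1, Add(143, Rational(8, 1127)))) = Add(-42667, Mul(-1, Rational(161169, 1127))) = Add(-42667, Rational(-161169, 1127)) = Rational(-48246878, 1127)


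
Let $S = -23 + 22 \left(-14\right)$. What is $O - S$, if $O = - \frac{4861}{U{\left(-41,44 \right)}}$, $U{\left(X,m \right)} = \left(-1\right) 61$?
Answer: $\frac{25052}{61} \approx 410.69$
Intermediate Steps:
$U{\left(X,m \right)} = -61$
$S = -331$ ($S = -23 - 308 = -331$)
$O = \frac{4861}{61}$ ($O = - \frac{4861}{-61} = \left(-4861\right) \left(- \frac{1}{61}\right) = \frac{4861}{61} \approx 79.688$)
$O - S = \frac{4861}{61} - -331 = \frac{4861}{61} + 331 = \frac{25052}{61}$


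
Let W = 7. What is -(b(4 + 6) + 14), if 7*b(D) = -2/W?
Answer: -684/49 ≈ -13.959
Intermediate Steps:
b(D) = -2/49 (b(D) = (-2/7)/7 = (-2*⅐)/7 = (⅐)*(-2/7) = -2/49)
-(b(4 + 6) + 14) = -(-2/49 + 14) = -1*684/49 = -684/49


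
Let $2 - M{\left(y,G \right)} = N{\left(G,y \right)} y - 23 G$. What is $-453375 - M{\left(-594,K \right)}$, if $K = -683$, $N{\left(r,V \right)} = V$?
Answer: $-84832$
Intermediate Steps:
$M{\left(y,G \right)} = 2 - y^{2} + 23 G$ ($M{\left(y,G \right)} = 2 - \left(y y - 23 G\right) = 2 - \left(y^{2} - 23 G\right) = 2 + \left(- y^{2} + 23 G\right) = 2 - y^{2} + 23 G$)
$-453375 - M{\left(-594,K \right)} = -453375 - \left(2 - \left(-594\right)^{2} + 23 \left(-683\right)\right) = -453375 - \left(2 - 352836 - 15709\right) = -453375 - -368543 = -453375 + 368543 = -84832$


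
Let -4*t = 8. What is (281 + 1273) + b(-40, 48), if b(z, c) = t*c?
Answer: 1458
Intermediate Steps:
t = -2 (t = -¼*8 = -2)
b(z, c) = -2*c
(281 + 1273) + b(-40, 48) = (281 + 1273) - 2*48 = 1554 - 96 = 1458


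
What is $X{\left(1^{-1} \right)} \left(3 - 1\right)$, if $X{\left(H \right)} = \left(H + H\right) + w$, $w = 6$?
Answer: $16$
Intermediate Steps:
$X{\left(H \right)} = 6 + 2 H$ ($X{\left(H \right)} = \left(H + H\right) + 6 = 2 H + 6 = 6 + 2 H$)
$X{\left(1^{-1} \right)} \left(3 - 1\right) = \left(6 + \frac{2}{1}\right) \left(3 - 1\right) = \left(6 + 2 \cdot 1\right) 2 = \left(6 + 2\right) 2 = 8 \cdot 2 = 16$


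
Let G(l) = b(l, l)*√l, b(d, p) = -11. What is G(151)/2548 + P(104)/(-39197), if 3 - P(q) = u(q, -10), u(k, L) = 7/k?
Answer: -305/4076488 - 11*√151/2548 ≈ -0.053124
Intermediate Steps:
P(q) = 3 - 7/q
G(l) = -11*√l
G(151)/2548 + P(104)/(-39197) = -11*√151/2548 + (3 - 7/104)/(-39197) = -11*√151*(1/2548) + (3 - 7*1/104)*(-1/39197) = -11*√151/2548 + (3 - 7/104)*(-1/39197) = -11*√151/2548 + (305/104)*(-1/39197) = -11*√151/2548 - 305/4076488 = -305/4076488 - 11*√151/2548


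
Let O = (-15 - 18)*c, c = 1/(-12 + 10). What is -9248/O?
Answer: -18496/33 ≈ -560.48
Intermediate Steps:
c = -½ (c = 1/(-2) = -½ ≈ -0.50000)
O = 33/2 (O = (-15 - 18)*(-½) = -33*(-½) = 33/2 ≈ 16.500)
-9248/O = -9248/33/2 = -9248*2/33 = -18496/33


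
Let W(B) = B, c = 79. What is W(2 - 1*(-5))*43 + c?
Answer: 380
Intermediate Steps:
W(2 - 1*(-5))*43 + c = (2 - 1*(-5))*43 + 79 = (2 + 5)*43 + 79 = 7*43 + 79 = 301 + 79 = 380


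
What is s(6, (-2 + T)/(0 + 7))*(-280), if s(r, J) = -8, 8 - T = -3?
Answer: 2240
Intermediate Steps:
T = 11 (T = 8 - 1*(-3) = 8 + 3 = 11)
s(6, (-2 + T)/(0 + 7))*(-280) = -8*(-280) = 2240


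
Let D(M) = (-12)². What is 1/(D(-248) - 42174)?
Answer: -1/42030 ≈ -2.3793e-5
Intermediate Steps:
D(M) = 144
1/(D(-248) - 42174) = 1/(144 - 42174) = 1/(-42030) = -1/42030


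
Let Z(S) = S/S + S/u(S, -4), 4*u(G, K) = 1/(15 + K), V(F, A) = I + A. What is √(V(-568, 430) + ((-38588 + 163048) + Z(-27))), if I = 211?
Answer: √123914 ≈ 352.01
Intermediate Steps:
V(F, A) = 211 + A
u(G, K) = 1/(4*(15 + K))
Z(S) = 1 + 44*S (Z(S) = S/S + S/((1/(4*(15 - 4)))) = 1 + S/(((¼)/11)) = 1 + S/(((¼)*(1/11))) = 1 + S/(1/44) = 1 + S*44 = 1 + 44*S)
√(V(-568, 430) + ((-38588 + 163048) + Z(-27))) = √((211 + 430) + ((-38588 + 163048) + (1 + 44*(-27)))) = √(641 + (124460 + (1 - 1188))) = √(641 + (124460 - 1187)) = √(641 + 123273) = √123914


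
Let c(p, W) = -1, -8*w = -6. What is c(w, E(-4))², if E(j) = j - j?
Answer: 1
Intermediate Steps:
E(j) = 0
w = ¾ (w = -⅛*(-6) = ¾ ≈ 0.75000)
c(w, E(-4))² = (-1)² = 1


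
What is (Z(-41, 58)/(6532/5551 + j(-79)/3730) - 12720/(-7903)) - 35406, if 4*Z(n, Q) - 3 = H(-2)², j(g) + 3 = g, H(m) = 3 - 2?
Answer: -3344822920704577/94477116867 ≈ -35404.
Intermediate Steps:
H(m) = 1
j(g) = -3 + g
Z(n, Q) = 1 (Z(n, Q) = ¾ + (¼)*1² = ¾ + (¼)*1 = ¾ + ¼ = 1)
(Z(-41, 58)/(6532/5551 + j(-79)/3730) - 12720/(-7903)) - 35406 = (1/(6532/5551 + (-3 - 79)/3730) - 12720/(-7903)) - 35406 = (1/(6532*(1/5551) - 82*1/3730) - 12720*(-1/7903)) - 35406 = (1/(6532/5551 - 41/1865) + 12720/7903) - 35406 = (1/(11954589/10352615) + 12720/7903) - 35406 = (1*(10352615/11954589) + 12720/7903) - 35406 = (10352615/11954589 + 12720/7903) - 35406 = 233879088425/94477116867 - 35406 = -3344822920704577/94477116867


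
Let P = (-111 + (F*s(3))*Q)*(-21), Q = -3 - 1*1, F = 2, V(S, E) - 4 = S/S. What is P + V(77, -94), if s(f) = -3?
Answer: 1832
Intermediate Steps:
V(S, E) = 5 (V(S, E) = 4 + S/S = 4 + 1 = 5)
Q = -4 (Q = -3 - 1 = -4)
P = 1827 (P = (-111 + (2*(-3))*(-4))*(-21) = (-111 - 6*(-4))*(-21) = (-111 + 24)*(-21) = -87*(-21) = 1827)
P + V(77, -94) = 1827 + 5 = 1832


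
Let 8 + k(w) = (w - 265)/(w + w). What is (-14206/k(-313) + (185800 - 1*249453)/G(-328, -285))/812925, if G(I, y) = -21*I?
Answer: 30486349069/12402731691000 ≈ 0.0024580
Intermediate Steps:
k(w) = -8 + (-265 + w)/(2*w) (k(w) = -8 + (w - 265)/(w + w) = -8 + (-265 + w)/((2*w)) = -8 + (-265 + w)*(1/(2*w)) = -8 + (-265 + w)/(2*w))
(-14206/k(-313) + (185800 - 1*249453)/G(-328, -285))/812925 = (-14206*(-626/(5*(-53 - 3*(-313)))) + (185800 - 1*249453)/((-21*(-328))))/812925 = (-14206*(-626/(5*(-53 + 939))) + (185800 - 249453)/6888)*(1/812925) = (-14206/((5/2)*(-1/313)*886) - 63653*1/6888)*(1/812925) = (-14206/(-2215/313) - 63653/6888)*(1/812925) = (-14206*(-313/2215) - 63653/6888)*(1/812925) = (4446478/2215 - 63653/6888)*(1/812925) = (30486349069/15256920)*(1/812925) = 30486349069/12402731691000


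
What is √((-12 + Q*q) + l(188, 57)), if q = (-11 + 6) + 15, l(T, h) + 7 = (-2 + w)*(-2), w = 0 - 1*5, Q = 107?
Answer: √1065 ≈ 32.634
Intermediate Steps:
w = -5 (w = 0 - 5 = -5)
l(T, h) = 7 (l(T, h) = -7 + (-2 - 5)*(-2) = -7 - 7*(-2) = -7 + 14 = 7)
q = 10 (q = -5 + 15 = 10)
√((-12 + Q*q) + l(188, 57)) = √((-12 + 107*10) + 7) = √((-12 + 1070) + 7) = √(1058 + 7) = √1065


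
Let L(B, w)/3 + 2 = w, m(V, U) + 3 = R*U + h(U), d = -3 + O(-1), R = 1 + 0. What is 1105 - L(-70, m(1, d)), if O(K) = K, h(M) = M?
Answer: 1144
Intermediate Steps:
R = 1
d = -4 (d = -3 - 1 = -4)
m(V, U) = -3 + 2*U (m(V, U) = -3 + (1*U + U) = -3 + (U + U) = -3 + 2*U)
L(B, w) = -6 + 3*w
1105 - L(-70, m(1, d)) = 1105 - (-6 + 3*(-3 + 2*(-4))) = 1105 - (-6 + 3*(-3 - 8)) = 1105 - (-6 + 3*(-11)) = 1105 - (-6 - 33) = 1105 - 1*(-39) = 1105 + 39 = 1144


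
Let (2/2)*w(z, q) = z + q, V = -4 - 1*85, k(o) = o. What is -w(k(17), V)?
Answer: 72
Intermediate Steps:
V = -89 (V = -4 - 85 = -89)
w(z, q) = q + z (w(z, q) = z + q = q + z)
-w(k(17), V) = -(-89 + 17) = -1*(-72) = 72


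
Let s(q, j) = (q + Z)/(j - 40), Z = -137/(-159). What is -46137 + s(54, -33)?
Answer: -535520882/11607 ≈ -46138.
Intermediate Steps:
Z = 137/159 (Z = -137*(-1/159) = 137/159 ≈ 0.86164)
s(q, j) = (137/159 + q)/(-40 + j) (s(q, j) = (q + 137/159)/(j - 40) = (137/159 + q)/(-40 + j))
-46137 + s(54, -33) = -46137 + (137/159 + 54)/(-40 - 33) = -46137 + (8723/159)/(-73) = -46137 - 1/73*8723/159 = -46137 - 8723/11607 = -535520882/11607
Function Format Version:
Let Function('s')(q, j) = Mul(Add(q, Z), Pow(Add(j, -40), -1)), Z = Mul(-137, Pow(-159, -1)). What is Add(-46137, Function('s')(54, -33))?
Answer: Rational(-535520882, 11607) ≈ -46138.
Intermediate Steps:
Z = Rational(137, 159) (Z = Mul(-137, Rational(-1, 159)) = Rational(137, 159) ≈ 0.86164)
Function('s')(q, j) = Mul(Pow(Add(-40, j), -1), Add(Rational(137, 159), q)) (Function('s')(q, j) = Mul(Add(q, Rational(137, 159)), Pow(Add(j, -40), -1)) = Mul(Add(Rational(137, 159), q), Pow(Add(-40, j), -1)) = Mul(Pow(Add(-40, j), -1), Add(Rational(137, 159), q)))
Add(-46137, Function('s')(54, -33)) = Add(-46137, Mul(Pow(Add(-40, -33), -1), Add(Rational(137, 159), 54))) = Add(-46137, Mul(Pow(-73, -1), Rational(8723, 159))) = Add(-46137, Mul(Rational(-1, 73), Rational(8723, 159))) = Add(-46137, Rational(-8723, 11607)) = Rational(-535520882, 11607)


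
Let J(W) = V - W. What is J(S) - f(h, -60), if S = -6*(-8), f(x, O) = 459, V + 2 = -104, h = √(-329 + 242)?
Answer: -613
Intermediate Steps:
h = I*√87 (h = √(-87) = I*√87 ≈ 9.3274*I)
V = -106 (V = -2 - 104 = -106)
S = 48
J(W) = -106 - W
J(S) - f(h, -60) = (-106 - 1*48) - 1*459 = (-106 - 48) - 459 = -154 - 459 = -613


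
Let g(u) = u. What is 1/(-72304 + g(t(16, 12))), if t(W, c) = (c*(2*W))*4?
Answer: -1/70768 ≈ -1.4131e-5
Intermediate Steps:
t(W, c) = 8*W*c (t(W, c) = (2*W*c)*4 = 8*W*c)
1/(-72304 + g(t(16, 12))) = 1/(-72304 + 8*16*12) = 1/(-72304 + 1536) = 1/(-70768) = -1/70768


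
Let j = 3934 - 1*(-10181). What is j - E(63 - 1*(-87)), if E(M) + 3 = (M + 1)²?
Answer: -8683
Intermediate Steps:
E(M) = -3 + (1 + M)² (E(M) = -3 + (M + 1)² = -3 + (1 + M)²)
j = 14115 (j = 3934 + 10181 = 14115)
j - E(63 - 1*(-87)) = 14115 - (-3 + (1 + (63 - 1*(-87)))²) = 14115 - (-3 + (1 + (63 + 87))²) = 14115 - (-3 + (1 + 150)²) = 14115 - (-3 + 151²) = 14115 - (-3 + 22801) = 14115 - 1*22798 = 14115 - 22798 = -8683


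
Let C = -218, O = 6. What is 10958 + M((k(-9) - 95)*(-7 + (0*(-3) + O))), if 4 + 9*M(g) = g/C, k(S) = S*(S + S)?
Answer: 21498791/1962 ≈ 10958.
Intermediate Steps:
k(S) = 2*S² (k(S) = S*(2*S) = 2*S²)
M(g) = -4/9 - g/1962 (M(g) = -4/9 + (g/(-218))/9 = -4/9 + (g*(-1/218))/9 = -4/9 + (-g/218)/9 = -4/9 - g/1962)
10958 + M((k(-9) - 95)*(-7 + (0*(-3) + O))) = 10958 + (-4/9 - (2*(-9)² - 95)*(-7 + (0*(-3) + 6))/1962) = 10958 + (-4/9 - (2*81 - 95)*(-7 + (0 + 6))/1962) = 10958 + (-4/9 - (162 - 95)*(-7 + 6)/1962) = 10958 + (-4/9 - 67*(-1)/1962) = 10958 + (-4/9 - 1/1962*(-67)) = 10958 + (-4/9 + 67/1962) = 10958 - 805/1962 = 21498791/1962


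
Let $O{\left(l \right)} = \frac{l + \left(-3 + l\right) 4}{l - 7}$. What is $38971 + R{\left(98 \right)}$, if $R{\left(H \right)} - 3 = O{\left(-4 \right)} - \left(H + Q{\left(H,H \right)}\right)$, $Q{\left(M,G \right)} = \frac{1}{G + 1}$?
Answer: $\frac{3849011}{99} \approx 38879.0$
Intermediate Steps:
$Q{\left(M,G \right)} = \frac{1}{1 + G}$
$O{\left(l \right)} = \frac{-12 + 5 l}{-7 + l}$ ($O{\left(l \right)} = \frac{l + \left(-12 + 4 l\right)}{-7 + l} = \frac{-12 + 5 l}{-7 + l}$)
$R{\left(H \right)} = \frac{65}{11} - H - \frac{1}{1 + H}$ ($R{\left(H \right)} = 3 - \left(H + \frac{1}{1 + H} - \frac{-12 + 5 \left(-4\right)}{-7 - 4}\right) = 3 - \left(H + \frac{1}{1 + H} - \frac{-12 - 20}{-11}\right) = 3 - \left(- \frac{32}{11} + H + \frac{1}{1 + H}\right) = \frac{65}{11} - H - \frac{1}{1 + H}$)
$38971 + R{\left(98 \right)} = 38971 + \frac{-11 + \left(1 + 98\right) \left(65 - 1078\right)}{11 \left(1 + 98\right)} = 38971 + \frac{-11 + 99 \left(65 - 1078\right)}{11 \cdot 99} = 38971 + \frac{1}{11} \cdot \frac{1}{99} \left(-11 + 99 \left(-1013\right)\right) = 38971 + \frac{1}{11} \cdot \frac{1}{99} \left(-11 - 100287\right) = 38971 + \frac{1}{11} \cdot \frac{1}{99} \left(-100298\right) = 38971 - \frac{9118}{99} = \frac{3849011}{99}$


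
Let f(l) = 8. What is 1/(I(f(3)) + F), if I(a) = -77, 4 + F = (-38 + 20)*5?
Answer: -1/171 ≈ -0.0058480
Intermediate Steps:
F = -94 (F = -4 + (-38 + 20)*5 = -4 - 18*5 = -4 - 90 = -94)
1/(I(f(3)) + F) = 1/(-77 - 94) = 1/(-171) = -1/171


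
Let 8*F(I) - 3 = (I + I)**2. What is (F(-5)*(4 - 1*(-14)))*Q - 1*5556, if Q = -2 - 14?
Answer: -9264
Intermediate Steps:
F(I) = 3/8 + I**2/2 (F(I) = 3/8 + (I + I)**2/8 = 3/8 + (2*I)**2/8 = 3/8 + (4*I**2)/8 = 3/8 + I**2/2)
Q = -16
(F(-5)*(4 - 1*(-14)))*Q - 1*5556 = ((3/8 + (1/2)*(-5)**2)*(4 - 1*(-14)))*(-16) - 1*5556 = ((3/8 + (1/2)*25)*(4 + 14))*(-16) - 5556 = ((3/8 + 25/2)*18)*(-16) - 5556 = ((103/8)*18)*(-16) - 5556 = (927/4)*(-16) - 5556 = -3708 - 5556 = -9264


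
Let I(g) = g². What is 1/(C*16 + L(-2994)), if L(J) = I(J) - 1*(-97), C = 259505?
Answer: 1/13116213 ≈ 7.6241e-8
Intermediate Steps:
L(J) = 97 + J² (L(J) = J² - 1*(-97) = J² + 97 = 97 + J²)
1/(C*16 + L(-2994)) = 1/(259505*16 + (97 + (-2994)²)) = 1/(4152080 + (97 + 8964036)) = 1/(4152080 + 8964133) = 1/13116213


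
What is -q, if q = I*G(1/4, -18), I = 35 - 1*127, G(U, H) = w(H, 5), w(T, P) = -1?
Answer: -92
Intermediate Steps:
G(U, H) = -1
I = -92 (I = 35 - 127 = -92)
q = 92 (q = -92*(-1) = 92)
-q = -1*92 = -92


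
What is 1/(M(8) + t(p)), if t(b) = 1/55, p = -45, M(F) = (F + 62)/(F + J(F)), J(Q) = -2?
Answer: 165/1928 ≈ 0.085581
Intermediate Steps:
M(F) = (62 + F)/(-2 + F) (M(F) = (F + 62)/(F - 2) = (62 + F)/(-2 + F))
t(b) = 1/55
1/(M(8) + t(p)) = 1/((62 + 8)/(-2 + 8) + 1/55) = 1/(70/6 + 1/55) = 1/((⅙)*70 + 1/55) = 1/(35/3 + 1/55) = 1/(1928/165) = 165/1928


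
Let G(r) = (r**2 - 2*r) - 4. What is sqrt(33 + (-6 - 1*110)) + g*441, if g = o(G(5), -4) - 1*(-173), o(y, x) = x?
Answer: 74529 + I*sqrt(83) ≈ 74529.0 + 9.1104*I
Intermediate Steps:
G(r) = -4 + r**2 - 2*r
g = 169 (g = -4 - 1*(-173) = -4 + 173 = 169)
sqrt(33 + (-6 - 1*110)) + g*441 = sqrt(33 + (-6 - 1*110)) + 169*441 = sqrt(33 + (-6 - 110)) + 74529 = sqrt(33 - 116) + 74529 = sqrt(-83) + 74529 = I*sqrt(83) + 74529 = 74529 + I*sqrt(83)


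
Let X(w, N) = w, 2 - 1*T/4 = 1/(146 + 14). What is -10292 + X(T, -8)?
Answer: -411361/40 ≈ -10284.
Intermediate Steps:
T = 319/40 (T = 8 - 4/(146 + 14) = 8 - 4/160 = 8 - 4*1/160 = 8 - 1/40 = 319/40 ≈ 7.9750)
-10292 + X(T, -8) = -10292 + 319/40 = -411361/40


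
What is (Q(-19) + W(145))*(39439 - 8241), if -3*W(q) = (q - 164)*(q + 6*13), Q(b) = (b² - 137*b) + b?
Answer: 407820256/3 ≈ 1.3594e+8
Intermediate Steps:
Q(b) = b² - 136*b
W(q) = -(-164 + q)*(78 + q)/3 (W(q) = -(q - 164)*(q + 6*13)/3 = -(-164 + q)*(q + 78)/3 = -(-164 + q)*(78 + q)/3)
(Q(-19) + W(145))*(39439 - 8241) = (-19*(-136 - 19) + (4264 - ⅓*145² + (86/3)*145))*(39439 - 8241) = (-19*(-155) + (4264 - ⅓*21025 + 12470/3))*31198 = (2945 + (4264 - 21025/3 + 12470/3))*31198 = (2945 + 4237/3)*31198 = (13072/3)*31198 = 407820256/3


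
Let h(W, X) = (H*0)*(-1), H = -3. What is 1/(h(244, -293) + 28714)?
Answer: 1/28714 ≈ 3.4826e-5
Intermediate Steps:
h(W, X) = 0 (h(W, X) = -3*0*(-1) = 0*(-1) = 0)
1/(h(244, -293) + 28714) = 1/(0 + 28714) = 1/28714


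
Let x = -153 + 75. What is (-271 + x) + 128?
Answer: -221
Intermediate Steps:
x = -78
(-271 + x) + 128 = (-271 - 78) + 128 = -349 + 128 = -221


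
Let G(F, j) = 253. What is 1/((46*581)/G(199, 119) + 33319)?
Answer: 11/367671 ≈ 2.9918e-5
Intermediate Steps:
1/((46*581)/G(199, 119) + 33319) = 1/((46*581)/253 + 33319) = 1/(26726*(1/253) + 33319) = 1/(1162/11 + 33319) = 1/(367671/11) = 11/367671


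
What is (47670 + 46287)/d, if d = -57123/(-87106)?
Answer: 2728072814/19041 ≈ 1.4327e+5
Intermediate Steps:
d = 57123/87106 (d = -57123*(-1/87106) = 57123/87106 ≈ 0.65579)
(47670 + 46287)/d = (47670 + 46287)/(57123/87106) = 93957*(87106/57123) = 2728072814/19041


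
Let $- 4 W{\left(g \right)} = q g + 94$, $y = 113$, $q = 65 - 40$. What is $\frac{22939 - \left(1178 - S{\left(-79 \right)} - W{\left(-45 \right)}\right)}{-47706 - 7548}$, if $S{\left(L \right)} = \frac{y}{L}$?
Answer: $- \frac{6957473}{17460264} \approx -0.39847$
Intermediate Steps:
$q = 25$ ($q = 65 - 40 = 25$)
$S{\left(L \right)} = \frac{113}{L}$
$W{\left(g \right)} = - \frac{47}{2} - \frac{25 g}{4}$ ($W{\left(g \right)} = - \frac{25 g + 94}{4} = - \frac{94 + 25 g}{4} = - \frac{47}{2} - \frac{25 g}{4}$)
$\frac{22939 - \left(1178 - S{\left(-79 \right)} - W{\left(-45 \right)}\right)}{-47706 - 7548} = \frac{22939 - \left(\frac{3681}{4} + \frac{113}{79}\right)}{-47706 - 7548} = \frac{22939 + \left(\left(113 \left(- \frac{1}{79}\right) + \left(- \frac{47}{2} + \frac{1125}{4}\right)\right) - 1178\right)}{-55254} = \left(22939 + \left(\left(- \frac{113}{79} + \frac{1031}{4}\right) - 1178\right)\right) \left(- \frac{1}{55254}\right) = \left(22939 + \left(\frac{80997}{316} - 1178\right)\right) \left(- \frac{1}{55254}\right) = \left(22939 - \frac{291251}{316}\right) \left(- \frac{1}{55254}\right) = \frac{6957473}{316} \left(- \frac{1}{55254}\right) = - \frac{6957473}{17460264}$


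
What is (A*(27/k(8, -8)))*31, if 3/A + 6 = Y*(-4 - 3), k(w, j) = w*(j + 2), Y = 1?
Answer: 837/208 ≈ 4.0240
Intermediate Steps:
k(w, j) = w*(2 + j)
A = -3/13 (A = 3/(-6 + 1*(-4 - 3)) = 3/(-6 + 1*(-7)) = 3/(-6 - 7) = 3/(-13) = 3*(-1/13) = -3/13 ≈ -0.23077)
(A*(27/k(8, -8)))*31 = -81/(13*(8*(2 - 8)))*31 = -81/(13*(8*(-6)))*31 = -81/(13*(-48))*31 = -81*(-1)/(13*48)*31 = -3/13*(-9/16)*31 = (27/208)*31 = 837/208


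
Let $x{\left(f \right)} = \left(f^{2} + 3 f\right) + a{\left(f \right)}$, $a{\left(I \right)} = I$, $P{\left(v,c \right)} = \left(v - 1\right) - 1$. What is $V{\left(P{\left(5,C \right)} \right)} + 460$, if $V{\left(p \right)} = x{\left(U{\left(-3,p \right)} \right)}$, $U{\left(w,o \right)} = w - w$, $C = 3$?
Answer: $460$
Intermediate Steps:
$U{\left(w,o \right)} = 0$
$P{\left(v,c \right)} = -2 + v$ ($P{\left(v,c \right)} = \left(-1 + v\right) - 1 = -2 + v$)
$x{\left(f \right)} = f^{2} + 4 f$ ($x{\left(f \right)} = \left(f^{2} + 3 f\right) + f = f^{2} + 4 f$)
$V{\left(p \right)} = 0$ ($V{\left(p \right)} = 0 \left(4 + 0\right) = 0 \cdot 4 = 0$)
$V{\left(P{\left(5,C \right)} \right)} + 460 = 0 + 460 = 460$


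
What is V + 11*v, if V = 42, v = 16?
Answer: 218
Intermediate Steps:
V + 11*v = 42 + 11*16 = 42 + 176 = 218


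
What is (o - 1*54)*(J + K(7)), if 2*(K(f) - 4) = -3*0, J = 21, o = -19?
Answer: -1825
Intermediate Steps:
K(f) = 4 (K(f) = 4 + (-3*0)/2 = 4 + (1/2)*0 = 4 + 0 = 4)
(o - 1*54)*(J + K(7)) = (-19 - 1*54)*(21 + 4) = (-19 - 54)*25 = -73*25 = -1825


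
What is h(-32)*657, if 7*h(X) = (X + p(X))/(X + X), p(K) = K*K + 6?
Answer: -327843/224 ≈ -1463.6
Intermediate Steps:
p(K) = 6 + K**2 (p(K) = K**2 + 6 = 6 + K**2)
h(X) = (6 + X + X**2)/(14*X) (h(X) = ((X + (6 + X**2))/(X + X))/7 = ((6 + X + X**2)/((2*X)))/7 = ((6 + X + X**2)*(1/(2*X)))/7 = ((6 + X + X**2)/(2*X))/7 = (6 + X + X**2)/(14*X))
h(-32)*657 = ((1/14)*(6 - 32 + (-32)**2)/(-32))*657 = ((1/14)*(-1/32)*(6 - 32 + 1024))*657 = ((1/14)*(-1/32)*998)*657 = -499/224*657 = -327843/224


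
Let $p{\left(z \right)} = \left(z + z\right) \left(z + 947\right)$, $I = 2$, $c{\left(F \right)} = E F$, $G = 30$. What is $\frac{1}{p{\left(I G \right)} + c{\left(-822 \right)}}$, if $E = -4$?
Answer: $\frac{1}{124128} \approx 8.0562 \cdot 10^{-6}$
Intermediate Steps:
$c{\left(F \right)} = - 4 F$
$p{\left(z \right)} = 2 z \left(947 + z\right)$
$\frac{1}{p{\left(I G \right)} + c{\left(-822 \right)}} = \frac{1}{2 \cdot 2 \cdot 30 \left(947 + 2 \cdot 30\right) - -3288} = \frac{1}{2 \cdot 60 \left(947 + 60\right) + 3288} = \frac{1}{2 \cdot 60 \cdot 1007 + 3288} = \frac{1}{120840 + 3288} = \frac{1}{124128}$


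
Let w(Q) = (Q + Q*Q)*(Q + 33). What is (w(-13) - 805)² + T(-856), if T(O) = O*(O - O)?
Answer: 5359225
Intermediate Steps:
w(Q) = (33 + Q)*(Q + Q²) (w(Q) = (Q + Q²)*(33 + Q) = (33 + Q)*(Q + Q²))
T(O) = 0 (T(O) = O*0 = 0)
(w(-13) - 805)² + T(-856) = (-13*(33 + (-13)² + 34*(-13)) - 805)² + 0 = (-13*(33 + 169 - 442) - 805)² + 0 = (-13*(-240) - 805)² + 0 = (3120 - 805)² + 0 = 2315² + 0 = 5359225 + 0 = 5359225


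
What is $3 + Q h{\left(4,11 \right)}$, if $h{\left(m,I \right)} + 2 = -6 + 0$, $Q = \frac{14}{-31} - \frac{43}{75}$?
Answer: $\frac{26039}{2325} \approx 11.2$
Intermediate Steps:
$Q = - \frac{2383}{2325}$ ($Q = 14 \left(- \frac{1}{31}\right) - \frac{43}{75} = - \frac{14}{31} - \frac{43}{75} = - \frac{2383}{2325} \approx -1.0249$)
$h{\left(m,I \right)} = -8$ ($h{\left(m,I \right)} = -2 + \left(-6 + 0\right) = -2 - 6 = -8$)
$3 + Q h{\left(4,11 \right)} = 3 - - \frac{19064}{2325} = 3 + \frac{19064}{2325} = \frac{26039}{2325}$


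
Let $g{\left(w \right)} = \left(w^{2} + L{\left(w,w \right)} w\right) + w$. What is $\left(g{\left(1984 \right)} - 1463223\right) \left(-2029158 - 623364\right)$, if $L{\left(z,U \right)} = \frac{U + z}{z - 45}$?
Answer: $- \frac{12750488837407950}{1939} \approx -6.5758 \cdot 10^{12}$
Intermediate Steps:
$L{\left(z,U \right)} = \frac{U + z}{-45 + z}$
$g{\left(w \right)} = w + w^{2} + \frac{2 w^{2}}{-45 + w}$ ($g{\left(w \right)} = \left(w^{2} + \frac{w + w}{-45 + w} w\right) + w = \left(w^{2} + \frac{2 w}{-45 + w} w\right) + w = \left(w^{2} + \frac{2 w^{2}}{-45 + w}\right) + w = w + w^{2} + \frac{2 w^{2}}{-45 + w}$)
$\left(g{\left(1984 \right)} - 1463223\right) \left(-2029158 - 623364\right) = \left(\frac{1984 \left(-45 + 1984^{2} - 83328\right)}{-45 + 1984} - 1463223\right) \left(-2029158 - 623364\right) = \left(\frac{1984 \left(-45 + 3936256 - 83328\right)}{1939} - 1463223\right) \left(-2652522\right) = \left(1984 \cdot \frac{1}{1939} \cdot 3852883 - 1463223\right) \left(-2652522\right) = \left(\frac{7644119872}{1939} - 1463223\right) \left(-2652522\right) = \frac{4806930475}{1939} \left(-2652522\right) = - \frac{12750488837407950}{1939}$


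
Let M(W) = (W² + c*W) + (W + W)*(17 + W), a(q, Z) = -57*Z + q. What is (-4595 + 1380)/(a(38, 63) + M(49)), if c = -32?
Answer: -3215/3748 ≈ -0.85779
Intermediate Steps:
a(q, Z) = q - 57*Z
M(W) = W² - 32*W + 2*W*(17 + W) (M(W) = (W² - 32*W) + (W + W)*(17 + W) = (W² - 32*W) + (2*W)*(17 + W) = (W² - 32*W) + 2*W*(17 + W) = W² - 32*W + 2*W*(17 + W))
(-4595 + 1380)/(a(38, 63) + M(49)) = (-4595 + 1380)/((38 - 57*63) + 49*(2 + 3*49)) = -3215/((38 - 3591) + 49*(2 + 147)) = -3215/(-3553 + 49*149) = -3215/(-3553 + 7301) = -3215/3748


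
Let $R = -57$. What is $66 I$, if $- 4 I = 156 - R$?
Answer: $- \frac{7029}{2} \approx -3514.5$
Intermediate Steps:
$I = - \frac{213}{4}$ ($I = - \frac{156 - -57}{4} = - \frac{156 + 57}{4} = \left(- \frac{1}{4}\right) 213 = - \frac{213}{4} \approx -53.25$)
$66 I = 66 \left(- \frac{213}{4}\right) = - \frac{7029}{2}$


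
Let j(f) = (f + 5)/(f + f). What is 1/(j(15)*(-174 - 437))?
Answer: -3/1222 ≈ -0.0024550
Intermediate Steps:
j(f) = (5 + f)/(2*f) (j(f) = (5 + f)/((2*f)) = (5 + f)*(1/(2*f)) = (5 + f)/(2*f))
1/(j(15)*(-174 - 437)) = 1/(((½)*(5 + 15)/15)*(-174 - 437)) = 1/(((½)*(1/15)*20)*(-611)) = 1/((⅔)*(-611)) = 1/(-1222/3) = -3/1222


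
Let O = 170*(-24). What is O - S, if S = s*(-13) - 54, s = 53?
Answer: -3337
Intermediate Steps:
O = -4080
S = -743 (S = 53*(-13) - 54 = -689 - 54 = -743)
O - S = -4080 - 1*(-743) = -4080 + 743 = -3337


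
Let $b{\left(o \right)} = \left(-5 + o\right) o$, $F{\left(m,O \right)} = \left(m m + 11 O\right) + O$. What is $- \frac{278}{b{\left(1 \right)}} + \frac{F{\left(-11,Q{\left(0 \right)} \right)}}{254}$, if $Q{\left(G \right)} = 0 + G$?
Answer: $\frac{8887}{127} \approx 69.976$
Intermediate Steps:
$Q{\left(G \right)} = G$
$F{\left(m,O \right)} = m^{2} + 12 O$ ($F{\left(m,O \right)} = \left(m^{2} + 11 O\right) + O = m^{2} + 12 O$)
$b{\left(o \right)} = o \left(-5 + o\right)$
$- \frac{278}{b{\left(1 \right)}} + \frac{F{\left(-11,Q{\left(0 \right)} \right)}}{254} = - \frac{278}{1 \left(-5 + 1\right)} + \frac{\left(-11\right)^{2} + 12 \cdot 0}{254} = - \frac{278}{1 \left(-4\right)} + \left(121 + 0\right) \frac{1}{254} = - \frac{278}{-4} + 121 \cdot \frac{1}{254} = \left(-278\right) \left(- \frac{1}{4}\right) + \frac{121}{254} = \frac{139}{2} + \frac{121}{254} = \frac{8887}{127}$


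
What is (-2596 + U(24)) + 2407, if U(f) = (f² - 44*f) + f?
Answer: -645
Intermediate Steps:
U(f) = f² - 43*f
(-2596 + U(24)) + 2407 = (-2596 + 24*(-43 + 24)) + 2407 = (-2596 + 24*(-19)) + 2407 = (-2596 - 456) + 2407 = -3052 + 2407 = -645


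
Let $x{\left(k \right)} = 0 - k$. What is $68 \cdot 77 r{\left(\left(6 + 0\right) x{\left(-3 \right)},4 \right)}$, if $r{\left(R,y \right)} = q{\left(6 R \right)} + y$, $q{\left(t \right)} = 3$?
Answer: $36652$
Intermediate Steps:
$x{\left(k \right)} = - k$
$r{\left(R,y \right)} = 3 + y$
$68 \cdot 77 r{\left(\left(6 + 0\right) x{\left(-3 \right)},4 \right)} = 68 \cdot 77 \left(3 + 4\right) = 5236 \cdot 7 = 36652$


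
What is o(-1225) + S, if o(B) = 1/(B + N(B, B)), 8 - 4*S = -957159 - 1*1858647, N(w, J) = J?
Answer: 862343037/1225 ≈ 7.0395e+5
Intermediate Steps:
S = 1407907/2 (S = 2 - (-957159 - 1*1858647)/4 = 2 - (-957159 - 1858647)/4 = 2 - ¼*(-2815806) = 2 + 1407903/2 = 1407907/2 ≈ 7.0395e+5)
o(B) = 1/(2*B) (o(B) = 1/(B + B) = 1/(2*B))
o(-1225) + S = (½)/(-1225) + 1407907/2 = (½)*(-1/1225) + 1407907/2 = -1/2450 + 1407907/2 = 862343037/1225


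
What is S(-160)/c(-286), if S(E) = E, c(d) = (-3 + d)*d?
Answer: -80/41327 ≈ -0.0019358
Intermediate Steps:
c(d) = d*(-3 + d)
S(-160)/c(-286) = -160*(-1/(286*(-3 - 286))) = -160/((-286*(-289))) = -160/82654 = -160*1/82654 = -80/41327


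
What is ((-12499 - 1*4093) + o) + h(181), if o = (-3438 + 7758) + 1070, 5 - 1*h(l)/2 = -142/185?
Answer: -2070236/185 ≈ -11190.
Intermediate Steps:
h(l) = 2134/185 (h(l) = 10 - (-284)/185 = 10 - 2*(-142/185) = 10 + 284/185 = 2134/185)
o = 5390 (o = 4320 + 1070 = 5390)
((-12499 - 1*4093) + o) + h(181) = ((-12499 - 1*4093) + 5390) + 2134/185 = ((-12499 - 4093) + 5390) + 2134/185 = (-16592 + 5390) + 2134/185 = -11202 + 2134/185 = -2070236/185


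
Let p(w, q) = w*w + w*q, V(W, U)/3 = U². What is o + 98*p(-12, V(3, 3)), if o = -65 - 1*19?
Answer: -17724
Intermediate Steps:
V(W, U) = 3*U²
o = -84 (o = -65 - 19 = -84)
p(w, q) = w² + q*w
o + 98*p(-12, V(3, 3)) = -84 + 98*(-12*(3*3² - 12)) = -84 + 98*(-12*(3*9 - 12)) = -84 + 98*(-12*(27 - 12)) = -84 + 98*(-12*15) = -84 + 98*(-180) = -84 - 17640 = -17724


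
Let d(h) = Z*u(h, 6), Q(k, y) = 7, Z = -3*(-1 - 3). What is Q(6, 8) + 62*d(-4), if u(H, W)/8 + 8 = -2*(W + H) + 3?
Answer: -53561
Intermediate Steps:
u(H, W) = -40 - 16*H - 16*W (u(H, W) = -64 + 8*(-2*(W + H) + 3) = -64 + 8*(-2*(H + W) + 3) = -64 + 8*((-2*H - 2*W) + 3) = -64 + 8*(3 - 2*H - 2*W) = -64 + (24 - 16*H - 16*W) = -40 - 16*H - 16*W)
Z = 12 (Z = -3*(-4) = 12)
d(h) = -1632 - 192*h (d(h) = 12*(-40 - 16*h - 16*6) = 12*(-40 - 16*h - 96) = 12*(-136 - 16*h) = -1632 - 192*h)
Q(6, 8) + 62*d(-4) = 7 + 62*(-1632 - 192*(-4)) = 7 + 62*(-1632 + 768) = 7 + 62*(-864) = 7 - 53568 = -53561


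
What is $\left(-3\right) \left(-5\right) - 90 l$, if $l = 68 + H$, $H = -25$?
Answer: $-3855$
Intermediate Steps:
$l = 43$ ($l = 68 - 25 = 43$)
$\left(-3\right) \left(-5\right) - 90 l = \left(-3\right) \left(-5\right) - 3870 = 15 - 3870 = -3855$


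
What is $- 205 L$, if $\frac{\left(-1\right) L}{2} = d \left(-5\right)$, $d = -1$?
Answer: $2050$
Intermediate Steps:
$L = -10$ ($L = - 2 \left(\left(-1\right) \left(-5\right)\right) = \left(-2\right) 5 = -10$)
$- 205 L = \left(-205\right) \left(-10\right) = 2050$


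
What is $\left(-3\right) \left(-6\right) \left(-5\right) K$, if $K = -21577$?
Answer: $1941930$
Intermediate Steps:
$\left(-3\right) \left(-6\right) \left(-5\right) K = \left(-3\right) \left(-6\right) \left(-5\right) \left(-21577\right) = 18 \left(-5\right) \left(-21577\right) = \left(-90\right) \left(-21577\right) = 1941930$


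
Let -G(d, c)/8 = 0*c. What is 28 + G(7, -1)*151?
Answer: 28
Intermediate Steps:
G(d, c) = 0 (G(d, c) = -0*c = -8*0 = 0)
28 + G(7, -1)*151 = 28 + 0*151 = 28 + 0 = 28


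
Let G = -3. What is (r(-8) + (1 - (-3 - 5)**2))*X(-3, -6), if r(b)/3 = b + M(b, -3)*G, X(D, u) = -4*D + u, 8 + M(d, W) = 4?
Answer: -306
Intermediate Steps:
M(d, W) = -4 (M(d, W) = -8 + 4 = -4)
X(D, u) = u - 4*D
r(b) = 36 + 3*b (r(b) = 3*(b - 4*(-3)) = 3*(b + 12) = 3*(12 + b) = 36 + 3*b)
(r(-8) + (1 - (-3 - 5)**2))*X(-3, -6) = ((36 + 3*(-8)) + (1 - (-3 - 5)**2))*(-6 - 4*(-3)) = ((36 - 24) + (1 - 1*(-8)**2))*(-6 + 12) = (12 + (1 - 1*64))*6 = (12 + (1 - 64))*6 = (12 - 63)*6 = -51*6 = -306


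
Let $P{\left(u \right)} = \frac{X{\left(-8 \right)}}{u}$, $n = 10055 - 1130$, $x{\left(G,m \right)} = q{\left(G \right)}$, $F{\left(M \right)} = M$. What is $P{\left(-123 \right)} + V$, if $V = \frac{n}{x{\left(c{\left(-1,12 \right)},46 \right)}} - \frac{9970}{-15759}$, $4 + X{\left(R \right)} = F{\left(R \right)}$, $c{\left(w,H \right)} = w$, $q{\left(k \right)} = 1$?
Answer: $\frac{5767083881}{646119} \approx 8925.7$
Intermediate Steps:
$X{\left(R \right)} = -4 + R$
$x{\left(G,m \right)} = 1$
$n = 8925$ ($n = 10055 - 1130 = 8925$)
$V = \frac{140659045}{15759}$ ($V = \frac{8925}{1} - \frac{9970}{-15759} = 8925 \cdot 1 - - \frac{9970}{15759} = 8925 + \frac{9970}{15759} = \frac{140659045}{15759} \approx 8925.6$)
$P{\left(u \right)} = - \frac{12}{u}$ ($P{\left(u \right)} = \frac{-4 - 8}{u} = - \frac{12}{u}$)
$P{\left(-123 \right)} + V = - \frac{12}{-123} + \frac{140659045}{15759} = \left(-12\right) \left(- \frac{1}{123}\right) + \frac{140659045}{15759} = \frac{4}{41} + \frac{140659045}{15759} = \frac{5767083881}{646119}$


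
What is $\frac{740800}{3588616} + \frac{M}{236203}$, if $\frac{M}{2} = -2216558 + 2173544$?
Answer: $- \frac{16717784356}{105955233131} \approx -0.15778$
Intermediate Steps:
$M = -86028$ ($M = 2 \left(-2216558 + 2173544\right) = 2 \left(-43014\right) = -86028$)
$\frac{740800}{3588616} + \frac{M}{236203} = \frac{740800}{3588616} - \frac{86028}{236203} = 740800 \cdot \frac{1}{3588616} - \frac{86028}{236203} = \frac{92600}{448577} - \frac{86028}{236203} = - \frac{16717784356}{105955233131}$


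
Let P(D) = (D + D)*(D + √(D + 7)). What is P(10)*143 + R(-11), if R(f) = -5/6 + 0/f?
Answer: 171595/6 + 2860*√17 ≈ 40391.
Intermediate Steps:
R(f) = -⅚ (R(f) = -5*⅙ + 0 = -⅚ + 0 = -⅚)
P(D) = 2*D*(D + √(7 + D)) (P(D) = (2*D)*(D + √(7 + D)) = 2*D*(D + √(7 + D)))
P(10)*143 + R(-11) = (2*10*(10 + √(7 + 10)))*143 - ⅚ = (2*10*(10 + √17))*143 - ⅚ = (200 + 20*√17)*143 - ⅚ = (28600 + 2860*√17) - ⅚ = 171595/6 + 2860*√17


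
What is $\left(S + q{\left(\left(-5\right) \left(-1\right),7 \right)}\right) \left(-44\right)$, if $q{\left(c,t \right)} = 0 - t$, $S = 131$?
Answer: $-5456$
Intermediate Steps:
$q{\left(c,t \right)} = - t$
$\left(S + q{\left(\left(-5\right) \left(-1\right),7 \right)}\right) \left(-44\right) = \left(131 - 7\right) \left(-44\right) = 124 \left(-44\right) = -5456$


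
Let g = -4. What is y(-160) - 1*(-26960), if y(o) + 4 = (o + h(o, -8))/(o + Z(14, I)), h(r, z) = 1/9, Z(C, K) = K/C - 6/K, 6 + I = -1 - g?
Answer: 537388006/19935 ≈ 26957.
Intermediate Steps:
I = -3 (I = -6 + (-1 - 1*(-4)) = -6 + (-1 + 4) = -6 + 3 = -3)
Z(C, K) = -6/K + K/C
h(r, z) = ⅑
y(o) = -4 + (⅑ + o)/(25/14 + o) (y(o) = -4 + (o + ⅑)/(o + (-6/(-3) - 3/14)) = -4 + (⅑ + o)/(o + (-6*(-⅓) - 3*1/14)) = -4 + (⅑ + o)/(o + (2 - 3/14)) = -4 + (⅑ + o)/(o + 25/14) = -4 + (⅑ + o)/(25/14 + o))
y(-160) - 1*(-26960) = 2*(-443 - 189*(-160))/(9*(25 + 14*(-160))) - 1*(-26960) = 2*(-443 + 30240)/(9*(25 - 2240)) + 26960 = (2/9)*29797/(-2215) + 26960 = (2/9)*(-1/2215)*29797 + 26960 = -59594/19935 + 26960 = 537388006/19935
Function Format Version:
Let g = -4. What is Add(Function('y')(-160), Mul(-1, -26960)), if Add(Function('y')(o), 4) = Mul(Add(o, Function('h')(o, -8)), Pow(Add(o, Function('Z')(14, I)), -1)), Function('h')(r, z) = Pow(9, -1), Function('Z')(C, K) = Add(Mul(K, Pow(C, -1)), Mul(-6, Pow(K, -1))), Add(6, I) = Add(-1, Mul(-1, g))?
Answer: Rational(537388006, 19935) ≈ 26957.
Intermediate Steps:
I = -3 (I = Add(-6, Add(-1, Mul(-1, -4))) = Add(-6, Add(-1, 4)) = Add(-6, 3) = -3)
Function('Z')(C, K) = Add(Mul(-6, Pow(K, -1)), Mul(K, Pow(C, -1)))
Function('h')(r, z) = Rational(1, 9)
Function('y')(o) = Add(-4, Mul(Pow(Add(Rational(25, 14), o), -1), Add(Rational(1, 9), o))) (Function('y')(o) = Add(-4, Mul(Add(o, Rational(1, 9)), Pow(Add(o, Add(Mul(-6, Pow(-3, -1)), Mul(-3, Pow(14, -1)))), -1))) = Add(-4, Mul(Add(Rational(1, 9), o), Pow(Add(o, Add(Mul(-6, Rational(-1, 3)), Mul(-3, Rational(1, 14)))), -1))) = Add(-4, Mul(Add(Rational(1, 9), o), Pow(Add(o, Add(2, Rational(-3, 14))), -1))) = Add(-4, Mul(Add(Rational(1, 9), o), Pow(Add(o, Rational(25, 14)), -1))) = Add(-4, Mul(Add(Rational(1, 9), o), Pow(Add(Rational(25, 14), o), -1))) = Add(-4, Mul(Pow(Add(Rational(25, 14), o), -1), Add(Rational(1, 9), o))))
Add(Function('y')(-160), Mul(-1, -26960)) = Add(Mul(Rational(2, 9), Pow(Add(25, Mul(14, -160)), -1), Add(-443, Mul(-189, -160))), Mul(-1, -26960)) = Add(Mul(Rational(2, 9), Pow(Add(25, -2240), -1), Add(-443, 30240)), 26960) = Add(Mul(Rational(2, 9), Pow(-2215, -1), 29797), 26960) = Add(Mul(Rational(2, 9), Rational(-1, 2215), 29797), 26960) = Add(Rational(-59594, 19935), 26960) = Rational(537388006, 19935)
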